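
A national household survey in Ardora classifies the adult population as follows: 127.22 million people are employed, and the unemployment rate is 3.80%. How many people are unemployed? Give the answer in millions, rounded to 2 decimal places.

Let U be the number unemployed. The labor force is E + U, and U/(E+U) = 0.0380.
So U = 0.0380 × 127.22 / (1 − 0.0380) = 4.8344 / 0.9620 ≈ 5.03 million.

About 5.03 million are unemployed.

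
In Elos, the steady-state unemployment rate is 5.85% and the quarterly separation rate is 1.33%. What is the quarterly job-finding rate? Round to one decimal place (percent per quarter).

Job-finding rate ≈ 21.4% per quarter.

From u* = s/(s+f): f = s·(1−u)/u.
f = 1.33 × (1 − 0.0585) / 0.0585 = 1.2522 / 0.0585 ≈ 21.4% per quarter.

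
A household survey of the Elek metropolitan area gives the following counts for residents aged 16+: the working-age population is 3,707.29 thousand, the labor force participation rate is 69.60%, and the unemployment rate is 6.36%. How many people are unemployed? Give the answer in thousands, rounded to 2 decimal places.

Labor force = 0.6960 × 3,707.29 = 2,580.27 thousand.
Unemployed = 0.0636 × 2,580.27 ≈ 164.11 thousand.

About 164.11 thousand are unemployed.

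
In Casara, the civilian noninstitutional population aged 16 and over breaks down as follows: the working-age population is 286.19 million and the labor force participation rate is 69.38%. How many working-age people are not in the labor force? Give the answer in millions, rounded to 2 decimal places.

About 87.63 million are not in the labor force.

Share not in the labor force = 1 − 0.6938 = 0.3062.
Not in labor force = 0.3062 × 286.19 ≈ 87.63 million.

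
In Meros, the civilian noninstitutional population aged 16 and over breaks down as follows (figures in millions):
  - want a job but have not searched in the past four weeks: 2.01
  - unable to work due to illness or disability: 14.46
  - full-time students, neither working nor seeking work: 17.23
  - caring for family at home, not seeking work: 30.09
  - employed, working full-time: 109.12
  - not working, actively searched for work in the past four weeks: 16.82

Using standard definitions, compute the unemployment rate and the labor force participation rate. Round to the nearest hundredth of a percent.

Unemployment rate ≈ 13.36%; labor force participation rate ≈ 66.38%.

Employed = 109.12 million.
Unemployed = 16.82 million.
Labor force = 109.12 + 16.82 = 125.94 million.
Not in labor force = 2.01 + 14.46 + 17.23 + 30.09 = 63.79 million (those not working and not actively searching are outside the labor force — including those who want a job but have given up searching).
Civilian working-age population = 125.94 + 63.79 = 189.73 million.
Unemployment rate = 16.82 / 125.94 = 13.36%.
Labor force participation rate = 125.94 / 189.73 = 66.38%.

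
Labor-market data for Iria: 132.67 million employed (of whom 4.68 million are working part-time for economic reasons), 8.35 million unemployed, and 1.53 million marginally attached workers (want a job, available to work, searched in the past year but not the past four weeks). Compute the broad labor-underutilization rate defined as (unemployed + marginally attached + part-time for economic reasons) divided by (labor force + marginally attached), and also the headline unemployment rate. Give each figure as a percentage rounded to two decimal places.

Labor force = 132.67 + 8.35 = 141.02 million.
Numerator = 8.35 + 1.53 + 4.68 = 14.56 million.
Denominator = 141.02 + 1.53 = 142.55 million.
Broad rate = 14.56 / 142.55 = 10.21%.
Headline unemployment rate = 8.35 / 141.02 = 5.92%.

Broad underutilization rate ≈ 10.21%; headline unemployment rate ≈ 5.92%.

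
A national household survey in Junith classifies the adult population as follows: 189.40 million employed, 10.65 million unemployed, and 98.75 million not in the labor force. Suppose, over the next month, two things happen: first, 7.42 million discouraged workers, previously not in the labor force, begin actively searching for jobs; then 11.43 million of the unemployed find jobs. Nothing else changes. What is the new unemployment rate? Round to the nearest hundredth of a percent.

Initially, labor force = 189.40 + 10.65 = 200.05 million, so u = 10.65/200.05 = 5.32%.
After the first change, unemployed and labor force both rise by 7.42 → E = 189.40, U = 18.07, labor force = 207.47 million.
After the second change, unemployed falls and employed rises by 11.43; labor force unchanged → E = 200.83, U = 6.64, labor force = 207.47 million.
New unemployment rate = 6.64 / 207.47 = 3.20%.

New unemployment rate ≈ 3.20%.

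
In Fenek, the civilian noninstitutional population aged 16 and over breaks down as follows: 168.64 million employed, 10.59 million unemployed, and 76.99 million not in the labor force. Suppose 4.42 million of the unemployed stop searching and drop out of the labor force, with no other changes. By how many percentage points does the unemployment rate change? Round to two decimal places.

The unemployment rate changes by −2.38 percentage points.

Initially, labor force = 168.64 + 10.59 = 179.23 million, so u = 10.59/179.23 = 5.91%.
After the change, unemployed and labor force both fall by 4.42 → E = 168.64, U = 6.17, labor force = 174.81 million.
New unemployment rate = 6.17 / 174.81 = 3.53%.
Change = 3.53% − 5.91% = −2.38 percentage points.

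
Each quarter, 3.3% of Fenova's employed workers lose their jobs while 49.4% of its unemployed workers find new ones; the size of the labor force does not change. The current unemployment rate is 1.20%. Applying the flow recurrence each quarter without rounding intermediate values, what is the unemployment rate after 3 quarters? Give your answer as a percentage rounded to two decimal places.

Unemployment rate after three quarters ≈ 5.73%.

With a fixed labor force, u_{t+1} = u_t + s·(1−u_t) − f·u_t = u_t·(1−s−f) + s.
Here 1−s−f = 0.473 and s = 0.033.
u_1 = 0.012000 × 0.473 + 0.033 = 0.038676.
u_2 = 0.038676 × 0.473 + 0.033 = 0.051294.
u_3 = 0.051294 × 0.473 + 0.033 = 0.057262.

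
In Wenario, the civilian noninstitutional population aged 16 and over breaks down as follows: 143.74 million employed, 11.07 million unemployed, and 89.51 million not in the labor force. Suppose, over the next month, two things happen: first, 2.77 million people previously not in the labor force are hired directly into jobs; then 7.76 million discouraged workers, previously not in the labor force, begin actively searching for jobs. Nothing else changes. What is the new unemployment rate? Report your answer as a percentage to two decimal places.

New unemployment rate ≈ 11.39%.

Initially, labor force = 143.74 + 11.07 = 154.81 million, so u = 11.07/154.81 = 7.15%.
After the first change, employed and labor force both rise by 2.77; unemployed unchanged → E = 146.51, U = 11.07, labor force = 157.58 million.
After the second change, unemployed and labor force both rise by 7.76 → E = 146.51, U = 18.83, labor force = 165.34 million.
New unemployment rate = 18.83 / 165.34 = 11.39%.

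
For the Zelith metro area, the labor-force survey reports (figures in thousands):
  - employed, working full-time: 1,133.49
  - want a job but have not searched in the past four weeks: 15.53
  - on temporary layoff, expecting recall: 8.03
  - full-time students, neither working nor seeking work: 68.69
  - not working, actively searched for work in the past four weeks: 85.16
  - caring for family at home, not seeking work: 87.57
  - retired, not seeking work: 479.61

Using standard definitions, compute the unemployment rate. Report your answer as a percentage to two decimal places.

Employed = 1,133.49 thousand.
Unemployed = 8.03 + 85.16 = 93.19 thousand (jobless and actively searching, or on temporary layoff).
Labor force = 1,133.49 + 93.19 = 1,226.68 thousand.
Unemployment rate = 93.19 / 1,226.68 = 7.60%.

Unemployment rate ≈ 7.60%.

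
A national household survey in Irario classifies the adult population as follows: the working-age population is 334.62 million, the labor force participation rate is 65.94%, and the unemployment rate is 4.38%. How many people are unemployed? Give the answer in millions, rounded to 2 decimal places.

Labor force = 0.6594 × 334.62 = 220.65 million.
Unemployed = 0.0438 × 220.65 ≈ 9.66 million.

About 9.66 million are unemployed.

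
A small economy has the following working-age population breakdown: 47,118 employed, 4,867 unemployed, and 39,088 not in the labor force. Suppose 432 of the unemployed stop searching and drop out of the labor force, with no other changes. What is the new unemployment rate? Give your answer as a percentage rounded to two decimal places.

Initially, labor force = 47,118 + 4,867 = 51,985, so u = 4,867/51,985 = 9.36%.
After the change, unemployed and labor force both fall by 432 → E = 47,118, U = 4,435, labor force = 51,553.
New unemployment rate = 4,435 / 51,553 = 8.60%.

New unemployment rate ≈ 8.60%.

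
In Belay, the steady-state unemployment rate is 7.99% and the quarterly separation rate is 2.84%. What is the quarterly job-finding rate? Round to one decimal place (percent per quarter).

From u* = s/(s+f): f = s·(1−u)/u.
f = 2.84 × (1 − 0.0799) / 0.0799 = 2.6131 / 0.0799 ≈ 32.7% per quarter.

Job-finding rate ≈ 32.7% per quarter.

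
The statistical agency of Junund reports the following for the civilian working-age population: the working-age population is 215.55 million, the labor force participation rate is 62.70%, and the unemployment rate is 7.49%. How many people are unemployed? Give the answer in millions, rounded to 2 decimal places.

Labor force = 0.6270 × 215.55 = 135.15 million.
Unemployed = 0.0749 × 135.15 ≈ 10.12 million.

About 10.12 million are unemployed.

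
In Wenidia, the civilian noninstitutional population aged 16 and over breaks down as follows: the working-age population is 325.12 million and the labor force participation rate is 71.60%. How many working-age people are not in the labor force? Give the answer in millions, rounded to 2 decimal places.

Share not in the labor force = 1 − 0.7160 = 0.2840.
Not in labor force = 0.2840 × 325.12 ≈ 92.33 million.

About 92.33 million are not in the labor force.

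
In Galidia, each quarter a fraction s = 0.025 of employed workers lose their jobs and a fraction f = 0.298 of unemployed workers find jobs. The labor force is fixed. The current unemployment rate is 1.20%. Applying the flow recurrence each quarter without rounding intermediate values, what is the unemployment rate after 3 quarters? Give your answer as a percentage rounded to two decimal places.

With a fixed labor force, u_{t+1} = u_t + s·(1−u_t) − f·u_t = u_t·(1−s−f) + s.
Here 1−s−f = 0.677 and s = 0.025.
u_1 = 0.012000 × 0.677 + 0.025 = 0.033124.
u_2 = 0.033124 × 0.677 + 0.025 = 0.047425.
u_3 = 0.047425 × 0.677 + 0.025 = 0.057107.

Unemployment rate after three quarters ≈ 5.71%.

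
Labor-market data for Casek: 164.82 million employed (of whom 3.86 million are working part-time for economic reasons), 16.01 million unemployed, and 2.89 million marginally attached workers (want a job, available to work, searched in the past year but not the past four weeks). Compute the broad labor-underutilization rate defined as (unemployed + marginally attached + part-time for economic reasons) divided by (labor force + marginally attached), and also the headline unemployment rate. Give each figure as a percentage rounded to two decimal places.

Broad underutilization rate ≈ 12.39%; headline unemployment rate ≈ 8.85%.

Labor force = 164.82 + 16.01 = 180.83 million.
Numerator = 16.01 + 2.89 + 3.86 = 22.76 million.
Denominator = 180.83 + 2.89 = 183.72 million.
Broad rate = 22.76 / 183.72 = 12.39%.
Headline unemployment rate = 16.01 / 180.83 = 8.85%.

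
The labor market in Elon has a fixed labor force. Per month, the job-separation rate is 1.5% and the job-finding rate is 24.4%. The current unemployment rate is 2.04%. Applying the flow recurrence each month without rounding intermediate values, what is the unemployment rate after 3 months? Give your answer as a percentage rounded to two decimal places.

Unemployment rate after three months ≈ 4.27%.

With a fixed labor force, u_{t+1} = u_t + s·(1−u_t) − f·u_t = u_t·(1−s−f) + s.
Here 1−s−f = 0.741 and s = 0.015.
u_1 = 0.020400 × 0.741 + 0.015 = 0.030116.
u_2 = 0.030116 × 0.741 + 0.015 = 0.037316.
u_3 = 0.037316 × 0.741 + 0.015 = 0.042651.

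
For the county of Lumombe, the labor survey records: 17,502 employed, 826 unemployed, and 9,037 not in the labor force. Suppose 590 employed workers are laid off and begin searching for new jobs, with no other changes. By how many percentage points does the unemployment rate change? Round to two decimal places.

Initially, labor force = 17,502 + 826 = 18,328, so u = 826/18,328 = 4.51%.
After the change, employed falls and unemployed rises by 590; labor force unchanged → E = 16,912, U = 1,416, labor force = 18,328.
New unemployment rate = 1,416 / 18,328 = 7.73%.
Change = 7.73% − 4.51% = +3.22 percentage points.

The unemployment rate changes by +3.22 percentage points.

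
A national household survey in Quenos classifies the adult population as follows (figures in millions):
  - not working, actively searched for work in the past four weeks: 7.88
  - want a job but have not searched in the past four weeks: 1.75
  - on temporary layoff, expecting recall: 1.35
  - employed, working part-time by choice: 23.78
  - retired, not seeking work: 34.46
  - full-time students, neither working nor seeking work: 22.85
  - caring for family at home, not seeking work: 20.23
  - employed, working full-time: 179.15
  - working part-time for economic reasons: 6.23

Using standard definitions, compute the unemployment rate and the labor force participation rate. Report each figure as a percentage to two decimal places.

Employed = 23.78 + 179.15 + 6.23 = 209.16 million (anyone who worked, including part-time for economic reasons, counts as employed).
Unemployed = 7.88 + 1.35 = 9.23 million (jobless and actively searching, or on temporary layoff).
Labor force = 209.16 + 9.23 = 218.39 million.
Not in labor force = 1.75 + 34.46 + 22.85 + 20.23 = 79.29 million (those not working and not actively searching are outside the labor force — including those who want a job but have given up searching).
Civilian working-age population = 218.39 + 79.29 = 297.68 million.
Unemployment rate = 9.23 / 218.39 = 4.23%.
Labor force participation rate = 218.39 / 297.68 = 73.36%.

Unemployment rate ≈ 4.23%; labor force participation rate ≈ 73.36%.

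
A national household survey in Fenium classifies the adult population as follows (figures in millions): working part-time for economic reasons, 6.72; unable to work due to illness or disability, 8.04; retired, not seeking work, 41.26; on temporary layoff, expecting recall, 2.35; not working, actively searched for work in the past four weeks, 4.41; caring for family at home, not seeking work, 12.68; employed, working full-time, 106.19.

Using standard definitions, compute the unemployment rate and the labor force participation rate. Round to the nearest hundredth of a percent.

Employed = 6.72 + 106.19 = 112.91 million (anyone who worked, including part-time for economic reasons, counts as employed).
Unemployed = 2.35 + 4.41 = 6.76 million (jobless and actively searching, or on temporary layoff).
Labor force = 112.91 + 6.76 = 119.67 million.
Not in labor force = 8.04 + 41.26 + 12.68 = 61.98 million (those not working and not actively searching are outside the labor force).
Civilian working-age population = 119.67 + 61.98 = 181.65 million.
Unemployment rate = 6.76 / 119.67 = 5.65%.
Labor force participation rate = 119.67 / 181.65 = 65.88%.

Unemployment rate ≈ 5.65%; labor force participation rate ≈ 65.88%.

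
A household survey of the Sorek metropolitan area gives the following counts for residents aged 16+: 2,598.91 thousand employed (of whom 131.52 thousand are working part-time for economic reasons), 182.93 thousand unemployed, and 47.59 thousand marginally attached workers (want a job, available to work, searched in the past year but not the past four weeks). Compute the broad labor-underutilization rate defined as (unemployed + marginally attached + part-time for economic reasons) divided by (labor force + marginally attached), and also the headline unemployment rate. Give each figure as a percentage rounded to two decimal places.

Labor force = 2,598.91 + 182.93 = 2,781.84 thousand.
Numerator = 182.93 + 47.59 + 131.52 = 362.04 thousand.
Denominator = 2,781.84 + 47.59 = 2,829.43 thousand.
Broad rate = 362.04 / 2,829.43 = 12.80%.
Headline unemployment rate = 182.93 / 2,781.84 = 6.58%.

Broad underutilization rate ≈ 12.80%; headline unemployment rate ≈ 6.58%.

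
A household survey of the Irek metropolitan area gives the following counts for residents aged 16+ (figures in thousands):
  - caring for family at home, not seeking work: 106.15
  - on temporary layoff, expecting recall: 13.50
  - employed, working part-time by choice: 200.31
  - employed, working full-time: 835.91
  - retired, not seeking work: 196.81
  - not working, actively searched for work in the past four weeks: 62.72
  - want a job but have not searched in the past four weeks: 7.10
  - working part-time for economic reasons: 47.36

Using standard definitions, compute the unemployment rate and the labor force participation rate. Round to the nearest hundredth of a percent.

Unemployment rate ≈ 6.57%; labor force participation rate ≈ 78.91%.

Employed = 200.31 + 835.91 + 47.36 = 1,083.58 thousand (anyone who worked, including part-time for economic reasons, counts as employed).
Unemployed = 13.50 + 62.72 = 76.22 thousand (jobless and actively searching, or on temporary layoff).
Labor force = 1,083.58 + 76.22 = 1,159.80 thousand.
Not in labor force = 106.15 + 196.81 + 7.10 = 310.06 thousand (those not working and not actively searching are outside the labor force — including those who want a job but have given up searching).
Civilian working-age population = 1,159.80 + 310.06 = 1,469.86 thousand.
Unemployment rate = 76.22 / 1,159.80 = 6.57%.
Labor force participation rate = 1,159.80 / 1,469.86 = 78.91%.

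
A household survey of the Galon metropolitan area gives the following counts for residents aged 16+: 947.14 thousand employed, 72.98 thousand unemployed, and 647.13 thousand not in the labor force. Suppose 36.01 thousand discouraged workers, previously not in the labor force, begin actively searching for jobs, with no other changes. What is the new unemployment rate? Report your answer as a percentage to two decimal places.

New unemployment rate ≈ 10.32%.

Initially, labor force = 947.14 + 72.98 = 1,020.12 thousand, so u = 72.98/1,020.12 = 7.15%.
After the change, unemployed and labor force both rise by 36.01 → E = 947.14, U = 108.99, labor force = 1,056.13 thousand.
New unemployment rate = 108.99 / 1,056.13 = 10.32%.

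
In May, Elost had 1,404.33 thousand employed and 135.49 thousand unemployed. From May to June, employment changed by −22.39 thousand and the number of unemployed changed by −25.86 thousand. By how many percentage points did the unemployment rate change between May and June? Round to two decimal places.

May: labor force = 1,404.33 + 135.49 = 1,539.82; u = 135.49/1,539.82 = 8.80%.
June: labor force = 1,381.94 + 109.63 = 1,491.57; u = 109.63/1,491.57 = 7.35%.
Change = 7.35% − 8.80% = −1.45 pp.

The unemployment rate changed by −1.45 percentage points.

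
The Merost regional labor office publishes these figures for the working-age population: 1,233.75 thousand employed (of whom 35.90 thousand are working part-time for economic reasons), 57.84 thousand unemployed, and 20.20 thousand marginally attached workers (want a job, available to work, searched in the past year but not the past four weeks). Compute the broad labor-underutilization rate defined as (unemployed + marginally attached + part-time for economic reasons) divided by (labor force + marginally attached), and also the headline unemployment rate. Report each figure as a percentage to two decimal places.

Labor force = 1,233.75 + 57.84 = 1,291.59 thousand.
Numerator = 57.84 + 20.20 + 35.90 = 113.94 thousand.
Denominator = 1,291.59 + 20.20 = 1,311.79 thousand.
Broad rate = 113.94 / 1,311.79 = 8.69%.
Headline unemployment rate = 57.84 / 1,291.59 = 4.48%.

Broad underutilization rate ≈ 8.69%; headline unemployment rate ≈ 4.48%.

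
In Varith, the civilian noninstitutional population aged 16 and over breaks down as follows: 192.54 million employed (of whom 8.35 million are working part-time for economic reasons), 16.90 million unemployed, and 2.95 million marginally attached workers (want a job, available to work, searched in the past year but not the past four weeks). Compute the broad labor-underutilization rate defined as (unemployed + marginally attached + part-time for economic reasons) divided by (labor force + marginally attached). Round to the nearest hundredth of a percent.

Broad underutilization rate ≈ 13.28%.

Labor force = 192.54 + 16.90 = 209.44 million.
Numerator = 16.90 + 2.95 + 8.35 = 28.20 million.
Denominator = 209.44 + 2.95 = 212.39 million.
Broad rate = 28.20 / 212.39 = 13.28%.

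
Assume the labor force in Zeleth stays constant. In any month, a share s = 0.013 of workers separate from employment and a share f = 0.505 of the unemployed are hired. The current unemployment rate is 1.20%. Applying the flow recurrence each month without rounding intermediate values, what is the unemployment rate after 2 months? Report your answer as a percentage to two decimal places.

Unemployment rate after two months ≈ 2.21%.

With a fixed labor force, u_{t+1} = u_t + s·(1−u_t) − f·u_t = u_t·(1−s−f) + s.
Here 1−s−f = 0.482 and s = 0.013.
u_1 = 0.012000 × 0.482 + 0.013 = 0.018784.
u_2 = 0.018784 × 0.482 + 0.013 = 0.022054.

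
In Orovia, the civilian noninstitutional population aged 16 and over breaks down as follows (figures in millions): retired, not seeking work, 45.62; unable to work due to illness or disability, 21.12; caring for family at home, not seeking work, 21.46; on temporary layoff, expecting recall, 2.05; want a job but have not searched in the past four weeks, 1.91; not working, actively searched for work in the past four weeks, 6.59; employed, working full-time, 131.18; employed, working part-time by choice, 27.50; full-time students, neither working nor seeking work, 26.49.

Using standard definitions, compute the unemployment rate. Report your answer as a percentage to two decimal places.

Employed = 131.18 + 27.50 = 158.68 million.
Unemployed = 2.05 + 6.59 = 8.64 million (jobless and actively searching, or on temporary layoff).
Labor force = 158.68 + 8.64 = 167.32 million.
Unemployment rate = 8.64 / 167.32 = 5.16%.

Unemployment rate ≈ 5.16%.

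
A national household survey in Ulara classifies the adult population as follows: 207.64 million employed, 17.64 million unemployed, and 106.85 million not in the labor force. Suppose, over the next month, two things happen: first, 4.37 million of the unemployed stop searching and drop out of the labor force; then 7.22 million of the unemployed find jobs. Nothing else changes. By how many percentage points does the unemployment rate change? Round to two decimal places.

The unemployment rate changes by −5.09 percentage points.

Initially, labor force = 207.64 + 17.64 = 225.28 million, so u = 17.64/225.28 = 7.83%.
After the first change, unemployed and labor force both fall by 4.37 → E = 207.64, U = 13.27, labor force = 220.91 million.
After the second change, unemployed falls and employed rises by 7.22; labor force unchanged → E = 214.86, U = 6.05, labor force = 220.91 million.
New unemployment rate = 6.05 / 220.91 = 2.74%.
Change = 2.74% − 7.83% = −5.09 percentage points.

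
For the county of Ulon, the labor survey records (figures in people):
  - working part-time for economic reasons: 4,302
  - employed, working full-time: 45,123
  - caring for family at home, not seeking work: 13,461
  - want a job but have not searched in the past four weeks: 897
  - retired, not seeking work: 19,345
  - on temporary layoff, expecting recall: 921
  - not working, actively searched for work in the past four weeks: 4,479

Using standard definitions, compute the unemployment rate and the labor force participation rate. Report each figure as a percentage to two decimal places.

Unemployment rate ≈ 9.85%; labor force participation rate ≈ 61.93%.

Employed = 4,302 + 45,123 = 49,425 (anyone who worked, including part-time for economic reasons, counts as employed).
Unemployed = 921 + 4,479 = 5,400 (jobless and actively searching, or on temporary layoff).
Labor force = 49,425 + 5,400 = 54,825.
Not in labor force = 13,461 + 897 + 19,345 = 33,703 (those not working and not actively searching are outside the labor force — including those who want a job but have given up searching).
Civilian working-age population = 54,825 + 33,703 = 88,528.
Unemployment rate = 5,400 / 54,825 = 9.85%.
Labor force participation rate = 54,825 / 88,528 = 61.93%.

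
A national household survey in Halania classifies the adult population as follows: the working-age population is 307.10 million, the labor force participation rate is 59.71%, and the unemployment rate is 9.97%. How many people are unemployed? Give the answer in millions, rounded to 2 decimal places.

Labor force = 0.5971 × 307.10 = 183.37 million.
Unemployed = 0.0997 × 183.37 ≈ 18.28 million.

About 18.28 million are unemployed.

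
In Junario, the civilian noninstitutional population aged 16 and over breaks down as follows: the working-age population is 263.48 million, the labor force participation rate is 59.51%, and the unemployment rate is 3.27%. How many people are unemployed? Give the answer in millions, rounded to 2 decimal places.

About 5.13 million are unemployed.

Labor force = 0.5951 × 263.48 = 156.80 million.
Unemployed = 0.0327 × 156.80 ≈ 5.13 million.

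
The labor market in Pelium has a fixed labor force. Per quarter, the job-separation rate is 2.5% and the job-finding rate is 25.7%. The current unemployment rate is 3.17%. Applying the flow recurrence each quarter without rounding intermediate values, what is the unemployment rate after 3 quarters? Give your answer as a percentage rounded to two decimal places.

Unemployment rate after three quarters ≈ 6.76%.

With a fixed labor force, u_{t+1} = u_t + s·(1−u_t) − f·u_t = u_t·(1−s−f) + s.
Here 1−s−f = 0.718 and s = 0.025.
u_1 = 0.031700 × 0.718 + 0.025 = 0.047761.
u_2 = 0.047761 × 0.718 + 0.025 = 0.059292.
u_3 = 0.059292 × 0.718 + 0.025 = 0.067572.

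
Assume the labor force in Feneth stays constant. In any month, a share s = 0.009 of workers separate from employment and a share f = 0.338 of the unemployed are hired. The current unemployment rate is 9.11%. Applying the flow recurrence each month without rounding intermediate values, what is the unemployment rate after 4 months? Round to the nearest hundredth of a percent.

With a fixed labor force, u_{t+1} = u_t + s·(1−u_t) − f·u_t = u_t·(1−s−f) + s.
Here 1−s−f = 0.653 and s = 0.009.
u_1 = 0.091100 × 0.653 + 0.009 = 0.068488.
u_2 = 0.068488 × 0.653 + 0.009 = 0.053723.
u_3 = 0.053723 × 0.653 + 0.009 = 0.044081.
u_4 = 0.044081 × 0.653 + 0.009 = 0.037785.

Unemployment rate after four months ≈ 3.78%.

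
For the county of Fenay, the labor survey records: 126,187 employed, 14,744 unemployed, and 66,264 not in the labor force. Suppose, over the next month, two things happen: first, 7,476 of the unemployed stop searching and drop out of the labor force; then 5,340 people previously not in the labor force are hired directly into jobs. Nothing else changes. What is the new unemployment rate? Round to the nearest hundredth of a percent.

Initially, labor force = 126,187 + 14,744 = 140,931, so u = 14,744/140,931 = 10.46%.
After the first change, unemployed and labor force both fall by 7,476 → E = 126,187, U = 7,268, labor force = 133,455.
After the second change, employed and labor force both rise by 5,340; unemployed unchanged → E = 131,527, U = 7,268, labor force = 138,795.
New unemployment rate = 7,268 / 138,795 = 5.24%.

New unemployment rate ≈ 5.24%.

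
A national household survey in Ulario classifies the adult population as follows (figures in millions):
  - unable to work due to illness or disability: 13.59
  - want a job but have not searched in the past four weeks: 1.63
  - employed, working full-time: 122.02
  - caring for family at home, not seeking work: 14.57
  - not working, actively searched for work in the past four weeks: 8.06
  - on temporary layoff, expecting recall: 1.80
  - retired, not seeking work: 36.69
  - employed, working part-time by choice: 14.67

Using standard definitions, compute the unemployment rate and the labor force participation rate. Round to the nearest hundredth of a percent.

Unemployment rate ≈ 6.73%; labor force participation rate ≈ 68.79%.

Employed = 122.02 + 14.67 = 136.69 million.
Unemployed = 8.06 + 1.80 = 9.86 million (jobless and actively searching, or on temporary layoff).
Labor force = 136.69 + 9.86 = 146.55 million.
Not in labor force = 13.59 + 1.63 + 14.57 + 36.69 = 66.48 million (those not working and not actively searching are outside the labor force — including those who want a job but have given up searching).
Civilian working-age population = 146.55 + 66.48 = 213.03 million.
Unemployment rate = 9.86 / 146.55 = 6.73%.
Labor force participation rate = 146.55 / 213.03 = 68.79%.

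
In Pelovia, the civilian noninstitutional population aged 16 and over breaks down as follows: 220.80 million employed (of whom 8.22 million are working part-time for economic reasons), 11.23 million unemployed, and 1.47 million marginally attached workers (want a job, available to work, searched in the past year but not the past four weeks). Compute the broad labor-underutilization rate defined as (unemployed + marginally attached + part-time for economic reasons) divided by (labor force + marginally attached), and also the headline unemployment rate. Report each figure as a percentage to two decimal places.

Broad underutilization rate ≈ 8.96%; headline unemployment rate ≈ 4.84%.

Labor force = 220.80 + 11.23 = 232.03 million.
Numerator = 11.23 + 1.47 + 8.22 = 20.92 million.
Denominator = 232.03 + 1.47 = 233.50 million.
Broad rate = 20.92 / 233.50 = 8.96%.
Headline unemployment rate = 11.23 / 232.03 = 4.84%.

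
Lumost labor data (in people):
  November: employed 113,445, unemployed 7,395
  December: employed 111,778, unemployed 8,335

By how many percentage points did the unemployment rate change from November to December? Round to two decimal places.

The unemployment rate changed by +0.82 percentage points.

November: labor force = 113,445 + 7,395 = 120,840; u = 7,395/120,840 = 6.12%.
December: labor force = 111,778 + 8,335 = 120,113; u = 8,335/120,113 = 6.94%.
Change = 6.94% − 6.12% = +0.82 pp.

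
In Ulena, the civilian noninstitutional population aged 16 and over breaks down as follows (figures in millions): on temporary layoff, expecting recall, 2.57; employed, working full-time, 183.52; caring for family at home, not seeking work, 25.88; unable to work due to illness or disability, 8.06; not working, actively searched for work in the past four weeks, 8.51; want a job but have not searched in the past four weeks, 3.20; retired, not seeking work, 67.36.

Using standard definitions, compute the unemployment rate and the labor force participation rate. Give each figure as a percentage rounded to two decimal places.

Unemployment rate ≈ 5.69%; labor force participation rate ≈ 65.06%.

Employed = 183.52 million.
Unemployed = 2.57 + 8.51 = 11.08 million (jobless and actively searching, or on temporary layoff).
Labor force = 183.52 + 11.08 = 194.60 million.
Not in labor force = 25.88 + 8.06 + 3.20 + 67.36 = 104.50 million (those not working and not actively searching are outside the labor force — including those who want a job but have given up searching).
Civilian working-age population = 194.60 + 104.50 = 299.10 million.
Unemployment rate = 11.08 / 194.60 = 5.69%.
Labor force participation rate = 194.60 / 299.10 = 65.06%.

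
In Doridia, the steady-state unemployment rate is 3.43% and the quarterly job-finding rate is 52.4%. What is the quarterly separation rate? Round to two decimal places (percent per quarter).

Separation rate ≈ 1.86% per quarter.

From u* = s/(s+f): s = u·f/(1−u).
s = 0.0343 × 52.4 / (1 − 0.0343) = 1.7973 / 0.9657 ≈ 1.86% per quarter.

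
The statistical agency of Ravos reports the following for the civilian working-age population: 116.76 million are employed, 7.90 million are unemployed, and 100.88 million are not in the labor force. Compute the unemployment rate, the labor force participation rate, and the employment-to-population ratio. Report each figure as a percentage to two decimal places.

Labor force = employed + unemployed = 116.76 + 7.90 = 124.66 million.
Working-age population = 124.66 + 100.88 = 225.54 million.
Unemployment rate = 7.90 / 124.66 = 6.34%.
Labor force participation rate = 124.66 / 225.54 = 55.27%.
Employment-population ratio = 116.76 / 225.54 = 51.77%.

Unemployment rate ≈ 6.34%; labor force participation rate ≈ 55.27%; employment-population ratio ≈ 51.77%.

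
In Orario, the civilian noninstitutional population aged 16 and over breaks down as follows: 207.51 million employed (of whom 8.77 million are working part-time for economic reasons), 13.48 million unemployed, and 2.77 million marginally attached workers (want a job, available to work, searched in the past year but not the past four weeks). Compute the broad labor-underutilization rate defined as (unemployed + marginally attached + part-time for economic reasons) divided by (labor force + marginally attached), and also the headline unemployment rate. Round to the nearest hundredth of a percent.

Labor force = 207.51 + 13.48 = 220.99 million.
Numerator = 13.48 + 2.77 + 8.77 = 25.02 million.
Denominator = 220.99 + 2.77 = 223.76 million.
Broad rate = 25.02 / 223.76 = 11.18%.
Headline unemployment rate = 13.48 / 220.99 = 6.10%.

Broad underutilization rate ≈ 11.18%; headline unemployment rate ≈ 6.10%.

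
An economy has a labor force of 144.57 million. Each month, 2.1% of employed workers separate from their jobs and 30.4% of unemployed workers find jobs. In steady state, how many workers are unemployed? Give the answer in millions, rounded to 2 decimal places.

About 9.34 million are unemployed in steady state.

Steady-state unemployment rate u* = s/(s+f) = 2.1/(2.1+30.4) = 0.064615.
Unemployed = u* × labor force = 0.064615 × 144.57 ≈ 9.34 million.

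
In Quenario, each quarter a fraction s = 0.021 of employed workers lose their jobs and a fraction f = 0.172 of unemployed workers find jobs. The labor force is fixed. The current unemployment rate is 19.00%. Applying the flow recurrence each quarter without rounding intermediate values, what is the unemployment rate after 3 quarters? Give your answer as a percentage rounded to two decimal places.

With a fixed labor force, u_{t+1} = u_t + s·(1−u_t) − f·u_t = u_t·(1−s−f) + s.
Here 1−s−f = 0.807 and s = 0.021.
u_1 = 0.190000 × 0.807 + 0.021 = 0.174330.
u_2 = 0.174330 × 0.807 + 0.021 = 0.161684.
u_3 = 0.161684 × 0.807 + 0.021 = 0.151479.

Unemployment rate after three quarters ≈ 15.15%.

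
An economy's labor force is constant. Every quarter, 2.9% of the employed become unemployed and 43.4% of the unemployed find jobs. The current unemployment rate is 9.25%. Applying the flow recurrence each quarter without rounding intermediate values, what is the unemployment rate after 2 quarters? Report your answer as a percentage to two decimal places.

With a fixed labor force, u_{t+1} = u_t + s·(1−u_t) − f·u_t = u_t·(1−s−f) + s.
Here 1−s−f = 0.537 and s = 0.029.
u_1 = 0.092500 × 0.537 + 0.029 = 0.078673.
u_2 = 0.078673 × 0.537 + 0.029 = 0.071247.

Unemployment rate after two quarters ≈ 7.12%.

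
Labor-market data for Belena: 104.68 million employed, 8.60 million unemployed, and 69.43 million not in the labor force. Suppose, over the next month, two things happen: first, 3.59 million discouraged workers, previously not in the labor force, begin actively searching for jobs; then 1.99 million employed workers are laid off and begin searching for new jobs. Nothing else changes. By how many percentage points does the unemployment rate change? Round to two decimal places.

Initially, labor force = 104.68 + 8.60 = 113.28 million, so u = 8.60/113.28 = 7.59%.
After the first change, unemployed and labor force both rise by 3.59 → E = 104.68, U = 12.19, labor force = 116.87 million.
After the second change, employed falls and unemployed rises by 1.99; labor force unchanged → E = 102.69, U = 14.18, labor force = 116.87 million.
New unemployment rate = 14.18 / 116.87 = 12.13%.
Change = 12.13% − 7.59% = +4.54 percentage points.

The unemployment rate changes by +4.54 percentage points.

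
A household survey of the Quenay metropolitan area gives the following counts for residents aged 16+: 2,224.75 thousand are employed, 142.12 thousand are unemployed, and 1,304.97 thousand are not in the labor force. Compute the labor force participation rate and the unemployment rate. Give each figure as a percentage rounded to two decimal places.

Labor force = employed + unemployed = 2,224.75 + 142.12 = 2,366.87 thousand.
Working-age population = 2,366.87 + 1,304.97 = 3,671.84 thousand.
Unemployment rate = 142.12 / 2,366.87 = 6.00%.
Labor force participation rate = 2,366.87 / 3,671.84 = 64.46%.

Labor force participation rate ≈ 64.46%; unemployment rate ≈ 6.00%.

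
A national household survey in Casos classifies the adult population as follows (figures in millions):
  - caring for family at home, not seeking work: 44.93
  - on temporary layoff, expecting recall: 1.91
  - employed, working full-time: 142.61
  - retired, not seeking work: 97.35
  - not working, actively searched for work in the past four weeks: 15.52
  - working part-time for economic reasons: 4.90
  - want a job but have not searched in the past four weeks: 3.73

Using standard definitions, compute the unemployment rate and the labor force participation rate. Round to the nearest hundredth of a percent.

Unemployment rate ≈ 10.57%; labor force participation rate ≈ 53.04%.

Employed = 142.61 + 4.90 = 147.51 million (anyone who worked, including part-time for economic reasons, counts as employed).
Unemployed = 1.91 + 15.52 = 17.43 million (jobless and actively searching, or on temporary layoff).
Labor force = 147.51 + 17.43 = 164.94 million.
Not in labor force = 44.93 + 97.35 + 3.73 = 146.01 million (those not working and not actively searching are outside the labor force — including those who want a job but have given up searching).
Civilian working-age population = 164.94 + 146.01 = 310.95 million.
Unemployment rate = 17.43 / 164.94 = 10.57%.
Labor force participation rate = 164.94 / 310.95 = 53.04%.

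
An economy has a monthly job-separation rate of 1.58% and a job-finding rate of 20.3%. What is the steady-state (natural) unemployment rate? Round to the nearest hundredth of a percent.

Steady-state unemployment rate ≈ 7.22%.

At steady state the flows balance: s·E = f·U, so U/(E+U) = s/(s+f).
u* = 1.58 / (1.58 + 20.3) = 1.58 / 21.88 = 7.22%.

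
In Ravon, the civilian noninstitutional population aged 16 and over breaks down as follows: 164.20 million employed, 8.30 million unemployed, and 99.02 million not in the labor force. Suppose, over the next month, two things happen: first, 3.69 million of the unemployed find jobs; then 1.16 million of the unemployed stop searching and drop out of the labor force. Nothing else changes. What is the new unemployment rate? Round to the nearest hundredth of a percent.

Initially, labor force = 164.20 + 8.30 = 172.50 million, so u = 8.30/172.50 = 4.81%.
After the first change, unemployed falls and employed rises by 3.69; labor force unchanged → E = 167.89, U = 4.61, labor force = 172.50 million.
After the second change, unemployed and labor force both fall by 1.16 → E = 167.89, U = 3.45, labor force = 171.34 million.
New unemployment rate = 3.45 / 171.34 = 2.01%.

New unemployment rate ≈ 2.01%.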